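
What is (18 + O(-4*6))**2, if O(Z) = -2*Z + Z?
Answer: 1764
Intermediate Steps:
O(Z) = -Z
(18 + O(-4*6))**2 = (18 - (-4)*6)**2 = (18 - 1*(-24))**2 = (18 + 24)**2 = 42**2 = 1764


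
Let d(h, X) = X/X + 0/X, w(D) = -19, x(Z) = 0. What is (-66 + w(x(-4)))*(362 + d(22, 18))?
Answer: -30855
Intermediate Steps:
d(h, X) = 1 (d(h, X) = 1 + 0 = 1)
(-66 + w(x(-4)))*(362 + d(22, 18)) = (-66 - 19)*(362 + 1) = -85*363 = -30855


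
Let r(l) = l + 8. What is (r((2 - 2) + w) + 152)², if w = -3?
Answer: 24649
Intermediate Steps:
r(l) = 8 + l
(r((2 - 2) + w) + 152)² = ((8 + ((2 - 2) - 3)) + 152)² = ((8 + (0 - 3)) + 152)² = ((8 - 3) + 152)² = (5 + 152)² = 157² = 24649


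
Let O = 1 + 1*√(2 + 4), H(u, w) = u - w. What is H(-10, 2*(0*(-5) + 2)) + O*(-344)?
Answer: -358 - 344*√6 ≈ -1200.6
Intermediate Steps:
O = 1 + √6 (O = 1 + 1*√6 = 1 + √6 ≈ 3.4495)
H(-10, 2*(0*(-5) + 2)) + O*(-344) = (-10 - 2*(0*(-5) + 2)) + (1 + √6)*(-344) = (-10 - 2*(0 + 2)) + (-344 - 344*√6) = (-10 - 2*2) + (-344 - 344*√6) = (-10 - 1*4) + (-344 - 344*√6) = (-10 - 4) + (-344 - 344*√6) = -14 + (-344 - 344*√6) = -358 - 344*√6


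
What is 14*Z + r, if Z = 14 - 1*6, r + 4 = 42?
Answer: 150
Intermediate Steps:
r = 38 (r = -4 + 42 = 38)
Z = 8 (Z = 14 - 6 = 8)
14*Z + r = 14*8 + 38 = 112 + 38 = 150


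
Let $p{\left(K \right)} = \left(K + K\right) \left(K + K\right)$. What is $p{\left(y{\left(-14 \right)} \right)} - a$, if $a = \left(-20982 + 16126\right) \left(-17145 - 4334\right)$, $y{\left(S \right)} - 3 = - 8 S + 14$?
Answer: $-104235460$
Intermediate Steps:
$y{\left(S \right)} = 17 - 8 S$ ($y{\left(S \right)} = 3 - \left(-14 + 8 S\right) = 17 - 8 S$)
$a = 104302024$ ($a = \left(-4856\right) \left(-21479\right) = 104302024$)
$p{\left(K \right)} = 4 K^{2}$ ($p{\left(K \right)} = 2 K 2 K = 4 K^{2}$)
$p{\left(y{\left(-14 \right)} \right)} - a = 4 \left(17 - -112\right)^{2} - 104302024 = 4 \left(17 + 112\right)^{2} - 104302024 = 4 \cdot 129^{2} - 104302024 = 4 \cdot 16641 - 104302024 = 66564 - 104302024 = -104235460$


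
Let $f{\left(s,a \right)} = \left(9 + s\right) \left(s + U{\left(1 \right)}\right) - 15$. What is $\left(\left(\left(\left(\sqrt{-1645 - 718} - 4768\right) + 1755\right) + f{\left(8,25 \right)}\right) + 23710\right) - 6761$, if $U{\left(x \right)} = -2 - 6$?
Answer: $13921 + i \sqrt{2363} \approx 13921.0 + 48.611 i$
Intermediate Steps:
$U{\left(x \right)} = -8$ ($U{\left(x \right)} = -2 - 6 = -8$)
$f{\left(s,a \right)} = -15 + \left(-8 + s\right) \left(9 + s\right)$ ($f{\left(s,a \right)} = \left(9 + s\right) \left(s - 8\right) - 15 = \left(9 + s\right) \left(-8 + s\right) - 15 = \left(-8 + s\right) \left(9 + s\right) - 15 = -15 + \left(-8 + s\right) \left(9 + s\right)$)
$\left(\left(\left(\left(\sqrt{-1645 - 718} - 4768\right) + 1755\right) + f{\left(8,25 \right)}\right) + 23710\right) - 6761 = \left(\left(\left(\left(\sqrt{-1645 - 718} - 4768\right) + 1755\right) + \left(-87 + 8 + 8^{2}\right)\right) + 23710\right) - 6761 = \left(\left(\left(\left(\sqrt{-2363} - 4768\right) + 1755\right) + \left(-87 + 8 + 64\right)\right) + 23710\right) - 6761 = \left(\left(\left(\left(i \sqrt{2363} - 4768\right) + 1755\right) - 15\right) + 23710\right) - 6761 = \left(\left(\left(\left(-4768 + i \sqrt{2363}\right) + 1755\right) - 15\right) + 23710\right) - 6761 = \left(\left(\left(-3013 + i \sqrt{2363}\right) - 15\right) + 23710\right) - 6761 = \left(\left(-3028 + i \sqrt{2363}\right) + 23710\right) - 6761 = \left(20682 + i \sqrt{2363}\right) - 6761 = 13921 + i \sqrt{2363}$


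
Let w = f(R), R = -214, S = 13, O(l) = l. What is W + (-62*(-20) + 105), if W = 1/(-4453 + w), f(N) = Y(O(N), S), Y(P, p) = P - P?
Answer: 5989284/4453 ≈ 1345.0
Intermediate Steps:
Y(P, p) = 0
f(N) = 0
w = 0
W = -1/4453 (W = 1/(-4453 + 0) = 1/(-4453) = -1/4453 ≈ -0.00022457)
W + (-62*(-20) + 105) = -1/4453 + (-62*(-20) + 105) = -1/4453 + (1240 + 105) = -1/4453 + 1345 = 5989284/4453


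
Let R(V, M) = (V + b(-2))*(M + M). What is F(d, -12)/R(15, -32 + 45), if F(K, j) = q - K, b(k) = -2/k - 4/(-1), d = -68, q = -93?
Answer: -5/104 ≈ -0.048077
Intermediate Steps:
b(k) = 4 - 2/k (b(k) = -2/k - 4*(-1) = -2/k + 4 = 4 - 2/k)
F(K, j) = -93 - K
R(V, M) = 2*M*(5 + V) (R(V, M) = (V + (4 - 2/(-2)))*(M + M) = (V + (4 - 2*(-1/2)))*(2*M) = (V + (4 + 1))*(2*M) = (V + 5)*(2*M) = (5 + V)*(2*M) = 2*M*(5 + V))
F(d, -12)/R(15, -32 + 45) = (-93 - 1*(-68))/((2*(-32 + 45)*(5 + 15))) = (-93 + 68)/((2*13*20)) = -25/520 = -25*1/520 = -5/104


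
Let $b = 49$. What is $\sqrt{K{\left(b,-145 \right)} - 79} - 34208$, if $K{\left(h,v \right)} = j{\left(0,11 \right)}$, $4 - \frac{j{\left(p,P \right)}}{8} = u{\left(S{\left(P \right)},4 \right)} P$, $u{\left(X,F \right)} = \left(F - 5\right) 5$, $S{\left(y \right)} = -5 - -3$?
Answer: $-34208 + \sqrt{393} \approx -34188.0$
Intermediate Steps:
$S{\left(y \right)} = -2$ ($S{\left(y \right)} = -5 + 3 = -2$)
$u{\left(X,F \right)} = -25 + 5 F$ ($u{\left(X,F \right)} = \left(-5 + F\right) 5 = -25 + 5 F$)
$j{\left(p,P \right)} = 32 + 40 P$ ($j{\left(p,P \right)} = 32 - 8 \left(-25 + 5 \cdot 4\right) P = 32 - 8 \left(-25 + 20\right) P = 32 - 8 \left(- 5 P\right) = 32 + 40 P$)
$K{\left(h,v \right)} = 472$ ($K{\left(h,v \right)} = 32 + 40 \cdot 11 = 32 + 440 = 472$)
$\sqrt{K{\left(b,-145 \right)} - 79} - 34208 = \sqrt{472 - 79} - 34208 = \sqrt{393} - 34208 = -34208 + \sqrt{393}$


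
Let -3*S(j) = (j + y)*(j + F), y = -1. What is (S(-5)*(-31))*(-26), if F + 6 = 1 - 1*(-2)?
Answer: -12896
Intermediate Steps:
F = -3 (F = -6 + (1 - 1*(-2)) = -6 + (1 + 2) = -6 + 3 = -3)
S(j) = -(-1 + j)*(-3 + j)/3 (S(j) = -(j - 1)*(j - 3)/3 = -(-1 + j)*(-3 + j)/3)
(S(-5)*(-31))*(-26) = ((-1 - ⅓*(-5)² + (4/3)*(-5))*(-31))*(-26) = ((-1 - ⅓*25 - 20/3)*(-31))*(-26) = ((-1 - 25/3 - 20/3)*(-31))*(-26) = -16*(-31)*(-26) = 496*(-26) = -12896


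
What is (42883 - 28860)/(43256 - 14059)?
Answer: 14023/29197 ≈ 0.48029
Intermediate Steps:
(42883 - 28860)/(43256 - 14059) = 14023/29197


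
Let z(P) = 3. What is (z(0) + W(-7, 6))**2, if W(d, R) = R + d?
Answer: 4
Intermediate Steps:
(z(0) + W(-7, 6))**2 = (3 + (6 - 7))**2 = (3 - 1)**2 = 2**2 = 4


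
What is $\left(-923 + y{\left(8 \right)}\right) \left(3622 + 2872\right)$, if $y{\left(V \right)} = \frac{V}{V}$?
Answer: $-5987468$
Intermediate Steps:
$y{\left(V \right)} = 1$
$\left(-923 + y{\left(8 \right)}\right) \left(3622 + 2872\right) = \left(-923 + 1\right) \left(3622 + 2872\right) = \left(-922\right) 6494 = -5987468$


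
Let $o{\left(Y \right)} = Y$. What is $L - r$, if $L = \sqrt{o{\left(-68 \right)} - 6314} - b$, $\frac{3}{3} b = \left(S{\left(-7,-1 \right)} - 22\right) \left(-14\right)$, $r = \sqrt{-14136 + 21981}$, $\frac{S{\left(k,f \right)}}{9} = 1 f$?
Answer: $-434 - \sqrt{7845} + i \sqrt{6382} \approx -522.57 + 79.887 i$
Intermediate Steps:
$S{\left(k,f \right)} = 9 f$ ($S{\left(k,f \right)} = 9 \cdot 1 f = 9 f$)
$r = \sqrt{7845} \approx 88.572$
$b = 434$ ($b = \left(9 \left(-1\right) - 22\right) \left(-14\right) = \left(-9 - 22\right) \left(-14\right) = \left(-31\right) \left(-14\right) = 434$)
$L = -434 + i \sqrt{6382}$ ($L = \sqrt{-68 - 6314} - 434 = \sqrt{-6382} - 434 = i \sqrt{6382} - 434 = -434 + i \sqrt{6382} \approx -434.0 + 79.887 i$)
$L - r = \left(-434 + i \sqrt{6382}\right) - \sqrt{7845} = -434 - \sqrt{7845} + i \sqrt{6382}$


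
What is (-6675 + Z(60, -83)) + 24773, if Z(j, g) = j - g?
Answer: 18241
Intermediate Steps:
(-6675 + Z(60, -83)) + 24773 = (-6675 + (60 - 1*(-83))) + 24773 = (-6675 + (60 + 83)) + 24773 = (-6675 + 143) + 24773 = -6532 + 24773 = 18241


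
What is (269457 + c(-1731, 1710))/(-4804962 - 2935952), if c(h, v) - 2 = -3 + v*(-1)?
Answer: -133873/3870457 ≈ -0.034588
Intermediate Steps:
c(h, v) = -1 - v (c(h, v) = 2 + (-3 + v*(-1)) = 2 + (-3 - v) = -1 - v)
(269457 + c(-1731, 1710))/(-4804962 - 2935952) = (269457 + (-1 - 1*1710))/(-4804962 - 2935952) = (269457 + (-1 - 1710))/(-7740914) = (269457 - 1711)*(-1/7740914) = 267746*(-1/7740914) = -133873/3870457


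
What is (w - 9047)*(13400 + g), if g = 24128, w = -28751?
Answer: -1418483344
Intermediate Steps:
(w - 9047)*(13400 + g) = (-28751 - 9047)*(13400 + 24128) = -37798*37528 = -1418483344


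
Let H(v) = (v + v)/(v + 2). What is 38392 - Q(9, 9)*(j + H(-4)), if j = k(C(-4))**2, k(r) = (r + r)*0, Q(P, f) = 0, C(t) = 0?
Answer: 38392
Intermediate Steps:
H(v) = 2*v/(2 + v) (H(v) = (2*v)/(2 + v) = 2*v/(2 + v))
k(r) = 0 (k(r) = (2*r)*0 = 0)
j = 0 (j = 0**2 = 0)
38392 - Q(9, 9)*(j + H(-4)) = 38392 - 0*(0 + 2*(-4)/(2 - 4)) = 38392 - 0*(0 + 2*(-4)/(-2)) = 38392 - 0*(0 + 2*(-4)*(-1/2)) = 38392 - 0*(0 + 4) = 38392 - 0*4 = 38392 - 1*0 = 38392 + 0 = 38392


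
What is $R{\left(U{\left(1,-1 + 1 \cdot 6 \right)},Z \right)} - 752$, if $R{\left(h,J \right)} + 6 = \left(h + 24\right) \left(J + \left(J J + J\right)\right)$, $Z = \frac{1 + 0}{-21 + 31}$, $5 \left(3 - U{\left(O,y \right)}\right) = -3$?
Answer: $- \frac{188051}{250} \approx -752.2$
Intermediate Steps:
$U{\left(O,y \right)} = \frac{18}{5}$ ($U{\left(O,y \right)} = 3 - - \frac{3}{5} = 3 + \frac{3}{5} = \frac{18}{5}$)
$Z = \frac{1}{10}$ ($Z = 1 \cdot \frac{1}{10} = \frac{1}{10} \approx 0.1$)
$R{\left(h,J \right)} = -6 + \left(24 + h\right) \left(J^{2} + 2 J\right)$ ($R{\left(h,J \right)} = -6 + \left(h + 24\right) \left(J + \left(J J + J\right)\right) = -6 + \left(24 + h\right) \left(J + \left(J^{2} + J\right)\right) = -6 + \left(24 + h\right) \left(J + \left(J + J^{2}\right)\right) = -6 + \left(24 + h\right) \left(J^{2} + 2 J\right)$)
$R{\left(U{\left(1,-1 + 1 \cdot 6 \right)},Z \right)} - 752 = \left(-6 + \frac{24}{100} + 48 \cdot \frac{1}{10} + \frac{18}{5 \cdot 100} + 2 \cdot \frac{1}{10} \cdot \frac{18}{5}\right) - 752 = \left(-6 + 24 \cdot \frac{1}{100} + \frac{24}{5} + \frac{18}{5} \cdot \frac{1}{100} + \frac{18}{25}\right) - 752 = \left(-6 + \frac{6}{25} + \frac{24}{5} + \frac{9}{250} + \frac{18}{25}\right) - 752 = - \frac{51}{250} - 752 = - \frac{188051}{250}$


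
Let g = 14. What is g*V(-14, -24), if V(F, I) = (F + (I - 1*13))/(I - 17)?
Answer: 714/41 ≈ 17.415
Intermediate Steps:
V(F, I) = (-13 + F + I)/(-17 + I) (V(F, I) = (F + (I - 13))/(-17 + I) = (F + (-13 + I))/(-17 + I) = (-13 + F + I)/(-17 + I))
g*V(-14, -24) = 14*((-13 - 14 - 24)/(-17 - 24)) = 14*(-51/(-41)) = 14*(-1/41*(-51)) = 14*(51/41) = 714/41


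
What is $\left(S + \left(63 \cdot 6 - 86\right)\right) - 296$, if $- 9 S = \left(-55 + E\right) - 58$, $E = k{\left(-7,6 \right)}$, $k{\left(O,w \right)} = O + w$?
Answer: $\frac{26}{3} \approx 8.6667$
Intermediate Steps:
$E = -1$ ($E = -7 + 6 = -1$)
$S = \frac{38}{3}$ ($S = - \frac{\left(-55 - 1\right) - 58}{9} = - \frac{-56 - 58}{9} = \left(- \frac{1}{9}\right) \left(-114\right) = \frac{38}{3} \approx 12.667$)
$\left(S + \left(63 \cdot 6 - 86\right)\right) - 296 = \left(\frac{38}{3} + \left(63 \cdot 6 - 86\right)\right) - 296 = \left(\frac{38}{3} + \left(378 - 86\right)\right) - 296 = \left(\frac{38}{3} + 292\right) - 296 = \frac{914}{3} - 296 = \frac{26}{3}$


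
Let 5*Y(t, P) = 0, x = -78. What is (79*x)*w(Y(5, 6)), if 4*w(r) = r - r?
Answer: 0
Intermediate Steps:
Y(t, P) = 0 (Y(t, P) = (1/5)*0 = 0)
w(r) = 0 (w(r) = (r - r)/4 = (1/4)*0 = 0)
(79*x)*w(Y(5, 6)) = (79*(-78))*0 = -6162*0 = 0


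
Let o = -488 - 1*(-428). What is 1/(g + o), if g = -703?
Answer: -1/763 ≈ -0.0013106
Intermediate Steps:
o = -60 (o = -488 + 428 = -60)
1/(g + o) = 1/(-703 - 60) = 1/(-763) = -1/763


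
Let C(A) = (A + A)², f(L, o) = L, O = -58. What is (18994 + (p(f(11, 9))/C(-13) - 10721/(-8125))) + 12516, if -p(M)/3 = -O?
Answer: 6656711871/211250 ≈ 31511.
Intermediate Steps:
C(A) = 4*A² (C(A) = (2*A)² = 4*A²)
p(M) = -174 (p(M) = -(-3)*(-58) = -3*58 = -174)
(18994 + (p(f(11, 9))/C(-13) - 10721/(-8125))) + 12516 = (18994 + (-174/(4*(-13)²) - 10721/(-8125))) + 12516 = (18994 + (-174/(4*169) - 10721*(-1/8125))) + 12516 = (18994 + (-174/676 + 10721/8125)) + 12516 = (18994 + (-174*1/676 + 10721/8125)) + 12516 = (18994 + (-87/338 + 10721/8125)) + 12516 = (18994 + 224371/211250) + 12516 = 4012706871/211250 + 12516 = 6656711871/211250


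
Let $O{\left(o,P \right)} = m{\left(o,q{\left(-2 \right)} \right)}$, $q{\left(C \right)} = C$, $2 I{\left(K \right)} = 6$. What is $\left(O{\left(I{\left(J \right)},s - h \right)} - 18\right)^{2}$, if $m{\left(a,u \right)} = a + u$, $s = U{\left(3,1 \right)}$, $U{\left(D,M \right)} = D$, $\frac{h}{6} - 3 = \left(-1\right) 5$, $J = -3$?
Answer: $289$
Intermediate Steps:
$I{\left(K \right)} = 3$ ($I{\left(K \right)} = \frac{1}{2} \cdot 6 = 3$)
$h = -12$ ($h = 18 + 6 \left(\left(-1\right) 5\right) = 18 + 6 \left(-5\right) = 18 - 30 = -12$)
$s = 3$
$O{\left(o,P \right)} = -2 + o$ ($O{\left(o,P \right)} = o - 2 = -2 + o$)
$\left(O{\left(I{\left(J \right)},s - h \right)} - 18\right)^{2} = \left(\left(-2 + 3\right) - 18\right)^{2} = \left(1 - 18\right)^{2} = \left(-17\right)^{2} = 289$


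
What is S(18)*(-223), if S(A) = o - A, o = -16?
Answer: 7582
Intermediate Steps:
S(A) = -16 - A
S(18)*(-223) = (-16 - 1*18)*(-223) = (-16 - 18)*(-223) = -34*(-223) = 7582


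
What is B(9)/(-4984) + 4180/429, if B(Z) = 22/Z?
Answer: 2840737/291564 ≈ 9.7431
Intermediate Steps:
B(9)/(-4984) + 4180/429 = (22/9)/(-4984) + 4180/429 = (22*(1/9))*(-1/4984) + 4180*(1/429) = (22/9)*(-1/4984) + 380/39 = -11/22428 + 380/39 = 2840737/291564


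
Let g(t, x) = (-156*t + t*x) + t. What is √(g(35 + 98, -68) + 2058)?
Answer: I*√27601 ≈ 166.14*I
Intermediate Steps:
g(t, x) = -155*t + t*x
√(g(35 + 98, -68) + 2058) = √((35 + 98)*(-155 - 68) + 2058) = √(133*(-223) + 2058) = √(-29659 + 2058) = √(-27601) = I*√27601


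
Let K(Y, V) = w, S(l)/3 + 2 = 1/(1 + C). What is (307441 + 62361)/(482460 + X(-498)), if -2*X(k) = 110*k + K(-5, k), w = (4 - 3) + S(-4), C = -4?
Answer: 369802/509853 ≈ 0.72531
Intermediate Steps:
S(l) = -7 (S(l) = -6 + 3/(1 - 4) = -6 + 3/(-3) = -6 + 3*(-⅓) = -6 - 1 = -7)
w = -6 (w = (4 - 3) - 7 = 1 - 7 = -6)
K(Y, V) = -6
X(k) = 3 - 55*k (X(k) = -(110*k - 6)/2 = -(-6 + 110*k)/2 = 3 - 55*k)
(307441 + 62361)/(482460 + X(-498)) = (307441 + 62361)/(482460 + (3 - 55*(-498))) = 369802/(482460 + (3 + 27390)) = 369802/(482460 + 27393) = 369802/509853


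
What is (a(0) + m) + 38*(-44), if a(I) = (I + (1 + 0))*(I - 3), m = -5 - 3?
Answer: -1683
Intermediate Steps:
m = -8
a(I) = (1 + I)*(-3 + I) (a(I) = (I + 1)*(-3 + I) = (1 + I)*(-3 + I))
(a(0) + m) + 38*(-44) = ((-3 + 0² - 2*0) - 8) + 38*(-44) = ((-3 + 0 + 0) - 8) - 1672 = (-3 - 8) - 1672 = -11 - 1672 = -1683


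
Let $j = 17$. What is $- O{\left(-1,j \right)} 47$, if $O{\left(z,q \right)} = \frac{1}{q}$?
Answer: $- \frac{47}{17} \approx -2.7647$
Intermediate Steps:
$- O{\left(-1,j \right)} 47 = - \frac{47}{17}$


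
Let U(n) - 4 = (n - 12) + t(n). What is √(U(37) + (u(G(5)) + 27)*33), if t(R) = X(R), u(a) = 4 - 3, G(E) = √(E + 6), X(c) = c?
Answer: 3*√110 ≈ 31.464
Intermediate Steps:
G(E) = √(6 + E)
u(a) = 1
t(R) = R
U(n) = -8 + 2*n (U(n) = 4 + ((n - 12) + n) = 4 + ((-12 + n) + n) = 4 + (-12 + 2*n) = -8 + 2*n)
√(U(37) + (u(G(5)) + 27)*33) = √((-8 + 2*37) + (1 + 27)*33) = √((-8 + 74) + 28*33) = √(66 + 924) = √990 = 3*√110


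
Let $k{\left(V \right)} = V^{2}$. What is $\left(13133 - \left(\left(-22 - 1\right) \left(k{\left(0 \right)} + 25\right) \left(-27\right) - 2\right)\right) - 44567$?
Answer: $-46957$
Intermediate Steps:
$\left(13133 - \left(\left(-22 - 1\right) \left(k{\left(0 \right)} + 25\right) \left(-27\right) - 2\right)\right) - 44567 = \left(13133 - \left(\left(-22 - 1\right) \left(0^{2} + 25\right) \left(-27\right) - 2\right)\right) - 44567 = \left(13133 - \left(- 23 \left(0 + 25\right) \left(-27\right) - 2\right)\right) - 44567 = \left(13133 - \left(\left(-23\right) 25 \left(-27\right) - 2\right)\right) - 44567 = \left(13133 - \left(\left(-575\right) \left(-27\right) - 2\right)\right) - 44567 = \left(13133 - \left(15525 - 2\right)\right) - 44567 = \left(13133 - 15523\right) - 44567 = -2390 - 44567 = -46957$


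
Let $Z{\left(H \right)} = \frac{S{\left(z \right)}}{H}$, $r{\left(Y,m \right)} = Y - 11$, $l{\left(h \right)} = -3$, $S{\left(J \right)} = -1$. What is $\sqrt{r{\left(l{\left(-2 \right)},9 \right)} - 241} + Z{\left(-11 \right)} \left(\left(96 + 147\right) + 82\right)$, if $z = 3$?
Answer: $\frac{325}{11} + i \sqrt{255} \approx 29.545 + 15.969 i$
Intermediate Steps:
$r{\left(Y,m \right)} = -11 + Y$
$Z{\left(H \right)} = - \frac{1}{H}$
$\sqrt{r{\left(l{\left(-2 \right)},9 \right)} - 241} + Z{\left(-11 \right)} \left(\left(96 + 147\right) + 82\right) = \sqrt{\left(-11 - 3\right) - 241} + - \frac{1}{-11} \left(\left(96 + 147\right) + 82\right) = \sqrt{-14 - 241} + \left(-1\right) \left(- \frac{1}{11}\right) \left(243 + 82\right) = \sqrt{-255} + \frac{1}{11} \cdot 325 = i \sqrt{255} + \frac{325}{11} = \frac{325}{11} + i \sqrt{255}$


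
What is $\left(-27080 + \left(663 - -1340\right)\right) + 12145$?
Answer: $-12932$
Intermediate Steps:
$\left(-27080 + \left(663 - -1340\right)\right) + 12145 = \left(-27080 + \left(663 + 1340\right)\right) + 12145 = \left(-27080 + 2003\right) + 12145 = -25077 + 12145 = -12932$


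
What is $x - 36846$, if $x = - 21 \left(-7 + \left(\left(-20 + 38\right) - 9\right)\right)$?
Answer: $-36888$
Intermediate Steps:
$x = -42$ ($x = - 21 \left(-7 + \left(18 - 9\right)\right) = - 21 \left(-7 + 9\right) = \left(-21\right) 2 = -42$)
$x - 36846 = -42 - 36846 = -36888$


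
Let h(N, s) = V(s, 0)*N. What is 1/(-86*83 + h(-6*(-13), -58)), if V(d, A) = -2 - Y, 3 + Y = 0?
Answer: -1/7060 ≈ -0.00014164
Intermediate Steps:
Y = -3 (Y = -3 + 0 = -3)
V(d, A) = 1 (V(d, A) = -2 - 1*(-3) = -2 + 3 = 1)
h(N, s) = N (h(N, s) = 1*N = N)
1/(-86*83 + h(-6*(-13), -58)) = 1/(-86*83 - 6*(-13)) = 1/(-7138 + 78) = 1/(-7060) = -1/7060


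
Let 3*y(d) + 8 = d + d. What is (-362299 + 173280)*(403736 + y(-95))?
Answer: -76301299730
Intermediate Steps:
y(d) = -8/3 + 2*d/3 (y(d) = -8/3 + (d + d)/3 = -8/3 + (2*d)/3 = -8/3 + 2*d/3)
(-362299 + 173280)*(403736 + y(-95)) = (-362299 + 173280)*(403736 + (-8/3 + (⅔)*(-95))) = -189019*(403736 + (-8/3 - 190/3)) = -189019*(403736 - 66) = -189019*403670 = -76301299730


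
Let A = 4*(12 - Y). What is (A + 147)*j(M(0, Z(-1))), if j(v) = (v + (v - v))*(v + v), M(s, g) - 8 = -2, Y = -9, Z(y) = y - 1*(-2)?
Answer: 16632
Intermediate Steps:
Z(y) = 2 + y (Z(y) = y + 2 = 2 + y)
M(s, g) = 6 (M(s, g) = 8 - 2 = 6)
j(v) = 2*v**2 (j(v) = (v + 0)*(2*v) = v*(2*v) = 2*v**2)
A = 84 (A = 4*(12 - 1*(-9)) = 4*(12 + 9) = 4*21 = 84)
(A + 147)*j(M(0, Z(-1))) = (84 + 147)*(2*6**2) = 231*(2*36) = 231*72 = 16632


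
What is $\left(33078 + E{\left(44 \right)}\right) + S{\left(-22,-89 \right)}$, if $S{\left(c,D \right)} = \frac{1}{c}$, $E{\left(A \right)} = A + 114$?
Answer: $\frac{731191}{22} \approx 33236.0$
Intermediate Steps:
$E{\left(A \right)} = 114 + A$
$\left(33078 + E{\left(44 \right)}\right) + S{\left(-22,-89 \right)} = \left(33078 + \left(114 + 44\right)\right) + \frac{1}{-22} = \left(33078 + 158\right) - \frac{1}{22} = 33236 - \frac{1}{22} = \frac{731191}{22}$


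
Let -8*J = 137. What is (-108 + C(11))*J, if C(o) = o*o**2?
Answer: -167551/8 ≈ -20944.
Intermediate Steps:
J = -137/8 (J = -1/8*137 = -137/8 ≈ -17.125)
C(o) = o**3
(-108 + C(11))*J = (-108 + 11**3)*(-137/8) = (-108 + 1331)*(-137/8) = 1223*(-137/8) = -167551/8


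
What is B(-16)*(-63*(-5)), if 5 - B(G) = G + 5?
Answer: 5040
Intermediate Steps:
B(G) = -G (B(G) = 5 - (G + 5) = 5 - (5 + G) = 5 + (-5 - G) = -G)
B(-16)*(-63*(-5)) = (-1*(-16))*(-63*(-5)) = 16*315 = 5040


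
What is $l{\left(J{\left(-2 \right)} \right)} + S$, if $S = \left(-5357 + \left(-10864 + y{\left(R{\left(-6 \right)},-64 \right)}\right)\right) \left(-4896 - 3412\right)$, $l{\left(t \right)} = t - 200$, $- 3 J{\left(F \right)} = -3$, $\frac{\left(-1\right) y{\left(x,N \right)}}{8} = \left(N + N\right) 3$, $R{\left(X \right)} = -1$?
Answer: $109241693$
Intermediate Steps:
$y{\left(x,N \right)} = - 48 N$ ($y{\left(x,N \right)} = - 8 \left(N + N\right) 3 = - 8 \cdot 2 N 3 = - 8 \cdot 6 N = - 48 N$)
$J{\left(F \right)} = 1$ ($J{\left(F \right)} = \left(- \frac{1}{3}\right) \left(-3\right) = 1$)
$l{\left(t \right)} = -200 + t$
$S = 109241892$ ($S = \left(-5357 - 7792\right) \left(-4896 - 3412\right) = \left(-5357 + \left(-10864 + 3072\right)\right) \left(-8308\right) = \left(-5357 - 7792\right) \left(-8308\right) = \left(-13149\right) \left(-8308\right) = 109241892$)
$l{\left(J{\left(-2 \right)} \right)} + S = \left(-200 + 1\right) + 109241892 = -199 + 109241892 = 109241693$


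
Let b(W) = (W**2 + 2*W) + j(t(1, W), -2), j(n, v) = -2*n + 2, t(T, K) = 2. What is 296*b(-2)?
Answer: -592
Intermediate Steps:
j(n, v) = 2 - 2*n
b(W) = -2 + W**2 + 2*W (b(W) = (W**2 + 2*W) + (2 - 2*2) = (W**2 + 2*W) + (2 - 4) = (W**2 + 2*W) - 2 = -2 + W**2 + 2*W)
296*b(-2) = 296*(-2 + (-2)**2 + 2*(-2)) = 296*(-2 + 4 - 4) = 296*(-2) = -592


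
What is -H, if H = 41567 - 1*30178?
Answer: -11389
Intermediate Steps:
H = 11389 (H = 41567 - 30178 = 11389)
-H = -1*11389 = -11389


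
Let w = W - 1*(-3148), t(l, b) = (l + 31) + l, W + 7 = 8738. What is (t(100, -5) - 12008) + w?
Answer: 102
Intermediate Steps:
W = 8731 (W = -7 + 8738 = 8731)
t(l, b) = 31 + 2*l (t(l, b) = (31 + l) + l = 31 + 2*l)
w = 11879 (w = 8731 - 1*(-3148) = 8731 + 3148 = 11879)
(t(100, -5) - 12008) + w = ((31 + 2*100) - 12008) + 11879 = ((31 + 200) - 12008) + 11879 = (231 - 12008) + 11879 = -11777 + 11879 = 102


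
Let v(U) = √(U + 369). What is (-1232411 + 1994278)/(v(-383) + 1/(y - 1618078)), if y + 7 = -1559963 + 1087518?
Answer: -1592705819510/61184419532601 - 3329599296860240300*I*√14/61184419532601 ≈ -0.026031 - 2.0362e+5*I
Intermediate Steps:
y = -472452 (y = -7 + (-1559963 + 1087518) = -7 - 472445 = -472452)
v(U) = √(369 + U)
(-1232411 + 1994278)/(v(-383) + 1/(y - 1618078)) = (-1232411 + 1994278)/(√(369 - 383) + 1/(-472452 - 1618078)) = 761867/(√(-14) + 1/(-2090530)) = 761867/(I*√14 - 1/2090530) = 761867/(-1/2090530 + I*√14)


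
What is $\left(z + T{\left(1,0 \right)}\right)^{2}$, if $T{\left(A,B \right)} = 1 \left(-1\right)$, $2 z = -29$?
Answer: $\frac{961}{4} \approx 240.25$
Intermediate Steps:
$z = - \frac{29}{2}$ ($z = \frac{1}{2} \left(-29\right) = - \frac{29}{2} \approx -14.5$)
$T{\left(A,B \right)} = -1$
$\left(z + T{\left(1,0 \right)}\right)^{2} = \left(- \frac{29}{2} - 1\right)^{2} = \left(- \frac{31}{2}\right)^{2} = \frac{961}{4}$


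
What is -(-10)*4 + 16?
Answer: 56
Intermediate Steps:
-(-10)*4 + 16 = -10*(-4) + 16 = 40 + 16 = 56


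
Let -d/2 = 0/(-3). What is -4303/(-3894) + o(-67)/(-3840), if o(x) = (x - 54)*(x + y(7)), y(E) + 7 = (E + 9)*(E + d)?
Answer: 956337/415360 ≈ 2.3024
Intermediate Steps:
d = 0 (d = -0/(-3) = -0*(-1)/3 = -2*0 = 0)
y(E) = -7 + E*(9 + E) (y(E) = -7 + (E + 9)*(E + 0) = -7 + (9 + E)*E = -7 + E*(9 + E))
o(x) = (-54 + x)*(105 + x) (o(x) = (x - 54)*(x + (-7 + 7**2 + 9*7)) = (-54 + x)*(x + (-7 + 49 + 63)) = (-54 + x)*(x + 105) = (-54 + x)*(105 + x))
-4303/(-3894) + o(-67)/(-3840) = -4303/(-3894) + (-5670 + (-67)**2 + 51*(-67))/(-3840) = -4303*(-1/3894) + (-5670 + 4489 - 3417)*(-1/3840) = 4303/3894 - 4598*(-1/3840) = 4303/3894 + 2299/1920 = 956337/415360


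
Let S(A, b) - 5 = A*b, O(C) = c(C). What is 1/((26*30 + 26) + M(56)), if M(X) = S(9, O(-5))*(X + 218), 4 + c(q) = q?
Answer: -1/20018 ≈ -4.9955e-5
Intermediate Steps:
c(q) = -4 + q
O(C) = -4 + C
S(A, b) = 5 + A*b
M(X) = -16568 - 76*X (M(X) = (5 + 9*(-4 - 5))*(X + 218) = (5 + 9*(-9))*(218 + X) = (5 - 81)*(218 + X) = -76*(218 + X) = -16568 - 76*X)
1/((26*30 + 26) + M(56)) = 1/((26*30 + 26) + (-16568 - 76*56)) = 1/((780 + 26) + (-16568 - 4256)) = 1/(806 - 20824) = 1/(-20018) = -1/20018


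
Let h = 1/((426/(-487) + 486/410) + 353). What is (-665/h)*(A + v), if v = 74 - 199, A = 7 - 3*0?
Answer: 553570789604/19967 ≈ 2.7724e+7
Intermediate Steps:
A = 7 (A = 7 + 0 = 7)
h = 99835/35272766 (h = 1/((426*(-1/487) + 486*(1/410)) + 353) = 1/((-426/487 + 243/205) + 353) = 1/(31011/99835 + 353) = 1/(35272766/99835) = 99835/35272766 ≈ 0.0028304)
v = -125
(-665/h)*(A + v) = (-665/99835/35272766)*(7 - 125) = -665*35272766/99835*(-118) = -4691277878/19967*(-118) = 553570789604/19967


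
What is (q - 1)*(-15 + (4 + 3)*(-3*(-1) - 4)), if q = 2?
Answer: -22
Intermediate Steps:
(q - 1)*(-15 + (4 + 3)*(-3*(-1) - 4)) = (2 - 1)*(-15 + (4 + 3)*(-3*(-1) - 4)) = 1*(-15 + 7*(3 - 4)) = 1*(-15 + 7*(-1)) = 1*(-15 - 7) = 1*(-22) = -22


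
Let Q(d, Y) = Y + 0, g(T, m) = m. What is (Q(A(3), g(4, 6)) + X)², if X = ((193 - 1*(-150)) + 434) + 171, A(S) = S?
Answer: 910116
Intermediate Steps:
Q(d, Y) = Y
X = 948 (X = ((193 + 150) + 434) + 171 = (343 + 434) + 171 = 777 + 171 = 948)
(Q(A(3), g(4, 6)) + X)² = (6 + 948)² = 954² = 910116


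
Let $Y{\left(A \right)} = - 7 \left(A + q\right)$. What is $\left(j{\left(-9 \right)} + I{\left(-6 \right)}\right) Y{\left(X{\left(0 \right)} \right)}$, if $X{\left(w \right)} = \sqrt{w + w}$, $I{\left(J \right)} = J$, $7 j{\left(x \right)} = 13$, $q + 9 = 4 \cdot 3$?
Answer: $87$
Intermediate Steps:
$q = 3$ ($q = -9 + 4 \cdot 3 = -9 + 12 = 3$)
$j{\left(x \right)} = \frac{13}{7}$ ($j{\left(x \right)} = \frac{1}{7} \cdot 13 = \frac{13}{7}$)
$X{\left(w \right)} = \sqrt{2} \sqrt{w}$ ($X{\left(w \right)} = \sqrt{2 w} = \sqrt{2} \sqrt{w}$)
$Y{\left(A \right)} = -21 - 7 A$ ($Y{\left(A \right)} = - 7 \left(A + 3\right) = - 7 \left(3 + A\right) = -21 - 7 A$)
$\left(j{\left(-9 \right)} + I{\left(-6 \right)}\right) Y{\left(X{\left(0 \right)} \right)} = \left(\frac{13}{7} - 6\right) \left(-21 - 7 \sqrt{2} \sqrt{0}\right) = - \frac{29 \left(-21 - 7 \sqrt{2} \cdot 0\right)}{7} = - \frac{29 \left(-21 - 0\right)}{7} = - \frac{29 \left(-21 + 0\right)}{7} = \left(- \frac{29}{7}\right) \left(-21\right) = 87$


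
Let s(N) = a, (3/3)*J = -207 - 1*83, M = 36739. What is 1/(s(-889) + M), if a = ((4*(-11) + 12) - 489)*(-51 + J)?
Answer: 1/214400 ≈ 4.6642e-6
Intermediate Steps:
J = -290 (J = -207 - 1*83 = -207 - 83 = -290)
a = 177661 (a = ((4*(-11) + 12) - 489)*(-51 - 290) = ((-44 + 12) - 489)*(-341) = (-32 - 489)*(-341) = -521*(-341) = 177661)
s(N) = 177661
1/(s(-889) + M) = 1/(177661 + 36739) = 1/214400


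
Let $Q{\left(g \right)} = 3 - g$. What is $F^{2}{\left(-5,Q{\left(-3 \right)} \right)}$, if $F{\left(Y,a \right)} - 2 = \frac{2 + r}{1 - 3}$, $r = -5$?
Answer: $\frac{49}{4} \approx 12.25$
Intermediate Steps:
$F{\left(Y,a \right)} = \frac{7}{2}$ ($F{\left(Y,a \right)} = 2 + \frac{2 - 5}{1 - 3} = 2 - \frac{3}{-2} = 2 - - \frac{3}{2} = 2 + \frac{3}{2} = \frac{7}{2}$)
$F^{2}{\left(-5,Q{\left(-3 \right)} \right)} = \left(\frac{7}{2}\right)^{2} = \frac{49}{4}$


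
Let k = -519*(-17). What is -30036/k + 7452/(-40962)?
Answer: -72004646/20078207 ≈ -3.5862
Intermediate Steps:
k = 8823
-30036/k + 7452/(-40962) = -30036/8823 + 7452/(-40962) = -30036*1/8823 + 7452*(-1/40962) = -10012/2941 - 1242/6827 = -72004646/20078207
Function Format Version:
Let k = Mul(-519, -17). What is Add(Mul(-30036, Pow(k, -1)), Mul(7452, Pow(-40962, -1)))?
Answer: Rational(-72004646, 20078207) ≈ -3.5862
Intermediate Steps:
k = 8823
Add(Mul(-30036, Pow(k, -1)), Mul(7452, Pow(-40962, -1))) = Add(Mul(-30036, Pow(8823, -1)), Mul(7452, Pow(-40962, -1))) = Add(Mul(-30036, Rational(1, 8823)), Mul(7452, Rational(-1, 40962))) = Add(Rational(-10012, 2941), Rational(-1242, 6827)) = Rational(-72004646, 20078207)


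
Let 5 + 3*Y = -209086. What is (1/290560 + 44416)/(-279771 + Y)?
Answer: -12905512961/101541422080 ≈ -0.12710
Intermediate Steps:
Y = -69697 (Y = -5/3 + (⅓)*(-209086) = -5/3 - 209086/3 = -69697)
(1/290560 + 44416)/(-279771 + Y) = (1/290560 + 44416)/(-279771 - 69697) = (1/290560 + 44416)/(-349468) = (12905512961/290560)*(-1/349468) = -12905512961/101541422080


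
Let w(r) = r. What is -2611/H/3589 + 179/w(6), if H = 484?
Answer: 155460469/5211228 ≈ 29.832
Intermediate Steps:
-2611/H/3589 + 179/w(6) = -2611/484/3589 + 179/6 = -2611*1/484*(1/3589) + 179*(⅙) = -2611/484*1/3589 + 179/6 = -2611/1737076 + 179/6 = 155460469/5211228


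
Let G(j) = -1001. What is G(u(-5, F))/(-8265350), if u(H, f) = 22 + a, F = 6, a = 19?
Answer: 1001/8265350 ≈ 0.00012111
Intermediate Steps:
u(H, f) = 41 (u(H, f) = 22 + 19 = 41)
G(u(-5, F))/(-8265350) = -1001/(-8265350) = -1001*(-1/8265350) = 1001/8265350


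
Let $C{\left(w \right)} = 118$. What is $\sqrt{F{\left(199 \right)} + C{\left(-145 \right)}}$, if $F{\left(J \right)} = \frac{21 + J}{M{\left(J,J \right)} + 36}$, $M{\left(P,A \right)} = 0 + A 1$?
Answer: $\frac{\sqrt{262730}}{47} \approx 10.906$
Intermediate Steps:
$M{\left(P,A \right)} = A$ ($M{\left(P,A \right)} = 0 + A = A$)
$F{\left(J \right)} = \frac{21 + J}{36 + J}$ ($F{\left(J \right)} = \frac{21 + J}{J + 36} = \frac{21 + J}{36 + J}$)
$\sqrt{F{\left(199 \right)} + C{\left(-145 \right)}} = \sqrt{\frac{21 + 199}{36 + 199} + 118} = \sqrt{\frac{1}{235} \cdot 220 + 118} = \sqrt{\frac{44}{47} + 118} = \sqrt{\frac{5590}{47}} = \frac{\sqrt{262730}}{47}$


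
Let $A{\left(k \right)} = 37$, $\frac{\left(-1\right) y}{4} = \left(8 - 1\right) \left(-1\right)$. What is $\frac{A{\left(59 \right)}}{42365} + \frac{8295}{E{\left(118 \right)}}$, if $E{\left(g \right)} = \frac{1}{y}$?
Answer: $\frac{265937701}{1145} \approx 2.3226 \cdot 10^{5}$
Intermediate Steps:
$y = 28$ ($y = - 4 \left(8 - 1\right) \left(-1\right) = - 4 \cdot 7 \left(-1\right) = \left(-4\right) \left(-7\right) = 28$)
$E{\left(g \right)} = \frac{1}{28}$
$\frac{A{\left(59 \right)}}{42365} + \frac{8295}{E{\left(118 \right)}} = \frac{37}{42365} + 8295 \frac{1}{\frac{1}{28}} = 37 \cdot \frac{1}{42365} + 8295 \cdot 28 = \frac{1}{1145} + 232260 = \frac{265937701}{1145}$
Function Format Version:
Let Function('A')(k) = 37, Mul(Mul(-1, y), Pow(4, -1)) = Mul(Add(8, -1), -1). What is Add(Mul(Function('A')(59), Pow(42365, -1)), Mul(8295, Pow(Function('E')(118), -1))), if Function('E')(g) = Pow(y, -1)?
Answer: Rational(265937701, 1145) ≈ 2.3226e+5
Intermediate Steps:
y = 28 (y = Mul(-4, Mul(Add(8, -1), -1)) = Mul(-4, Mul(7, -1)) = Mul(-4, -7) = 28)
Function('E')(g) = Rational(1, 28) (Function('E')(g) = Pow(28, -1) = Rational(1, 28))
Add(Mul(Function('A')(59), Pow(42365, -1)), Mul(8295, Pow(Function('E')(118), -1))) = Add(Mul(37, Pow(42365, -1)), Mul(8295, Pow(Rational(1, 28), -1))) = Add(Mul(37, Rational(1, 42365)), Mul(8295, 28)) = Add(Rational(1, 1145), 232260) = Rational(265937701, 1145)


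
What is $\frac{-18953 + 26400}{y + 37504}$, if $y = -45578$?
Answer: $- \frac{677}{734} \approx -0.92234$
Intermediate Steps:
$\frac{-18953 + 26400}{y + 37504} = \frac{-18953 + 26400}{-45578 + 37504} = \frac{7447}{-8074} = 7447 \left(- \frac{1}{8074}\right) = - \frac{677}{734}$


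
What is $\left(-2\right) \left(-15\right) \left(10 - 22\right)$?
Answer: $-360$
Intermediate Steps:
$\left(-2\right) \left(-15\right) \left(10 - 22\right) = 30 \left(10 - 22\right) = 30 \left(-12\right) = -360$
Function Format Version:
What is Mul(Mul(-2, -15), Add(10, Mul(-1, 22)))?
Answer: -360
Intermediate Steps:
Mul(Mul(-2, -15), Add(10, Mul(-1, 22))) = Mul(30, Add(10, -22)) = Mul(30, -12) = -360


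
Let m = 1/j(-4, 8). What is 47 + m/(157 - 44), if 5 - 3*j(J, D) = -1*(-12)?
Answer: 37174/791 ≈ 46.996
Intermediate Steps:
j(J, D) = -7/3 (j(J, D) = 5/3 - (-1)*(-12)/3 = 5/3 - ⅓*12 = 5/3 - 4 = -7/3)
m = -3/7 (m = 1/(-7/3) = -3/7 ≈ -0.42857)
47 + m/(157 - 44) = 47 - 3/7/(157 - 44) = 47 - 3/7/113 = 47 + (1/113)*(-3/7) = 47 - 3/791 = 37174/791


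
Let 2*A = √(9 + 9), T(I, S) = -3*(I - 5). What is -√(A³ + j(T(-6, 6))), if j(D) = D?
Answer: -√(132 + 27*√2)/2 ≈ -6.5227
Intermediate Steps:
T(I, S) = 15 - 3*I (T(I, S) = -3*(-5 + I) = 15 - 3*I)
A = 3*√2/2 (A = √(9 + 9)/2 = √18/2 = (3*√2)/2 = 3*√2/2 ≈ 2.1213)
-√(A³ + j(T(-6, 6))) = -√((3*√2/2)³ + (15 - 3*(-6))) = -√(27*√2/4 + (15 + 18)) = -√(27*√2/4 + 33) = -√(33 + 27*√2/4)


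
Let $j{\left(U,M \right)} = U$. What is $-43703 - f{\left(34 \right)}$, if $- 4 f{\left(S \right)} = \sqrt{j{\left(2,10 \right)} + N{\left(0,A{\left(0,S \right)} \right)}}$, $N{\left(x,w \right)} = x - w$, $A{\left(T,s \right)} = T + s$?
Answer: $-43703 + i \sqrt{2} \approx -43703.0 + 1.4142 i$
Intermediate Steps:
$f{\left(S \right)} = - \frac{\sqrt{2 - S}}{4}$ ($f{\left(S \right)} = - \frac{\sqrt{2 + \left(0 - \left(0 + S\right)\right)}}{4} = - \frac{\sqrt{2 + \left(0 - S\right)}}{4} = - \frac{\sqrt{2 - S}}{4}$)
$-43703 - f{\left(34 \right)} = -43703 - - \frac{\sqrt{2 - 34}}{4} = -43703 - - \frac{\sqrt{-32}}{4} = -43703 - - \frac{4 i \sqrt{2}}{4} = -43703 - - i \sqrt{2} = -43703 + i \sqrt{2}$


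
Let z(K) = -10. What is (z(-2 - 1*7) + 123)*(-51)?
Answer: -5763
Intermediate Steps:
(z(-2 - 1*7) + 123)*(-51) = (-10 + 123)*(-51) = 113*(-51) = -5763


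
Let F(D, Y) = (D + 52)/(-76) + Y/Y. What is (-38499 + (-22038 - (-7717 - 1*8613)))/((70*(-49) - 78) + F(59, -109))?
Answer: 3359732/266643 ≈ 12.600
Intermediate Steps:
F(D, Y) = 6/19 - D/76 (F(D, Y) = (52 + D)*(-1/76) + 1 = (-13/19 - D/76) + 1 = 6/19 - D/76)
(-38499 + (-22038 - (-7717 - 1*8613)))/((70*(-49) - 78) + F(59, -109)) = (-38499 + (-22038 - (-7717 - 1*8613)))/((70*(-49) - 78) + (6/19 - 1/76*59)) = (-38499 + (-22038 - (-7717 - 8613)))/((-3430 - 78) + (6/19 - 59/76)) = (-38499 + (-22038 - 1*(-16330)))/(-3508 - 35/76) = (-38499 + (-22038 + 16330))/(-266643/76) = (-38499 - 5708)*(-76/266643) = -44207*(-76/266643) = 3359732/266643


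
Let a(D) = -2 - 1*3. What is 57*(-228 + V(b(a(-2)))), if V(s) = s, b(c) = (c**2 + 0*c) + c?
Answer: -11856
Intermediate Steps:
a(D) = -5 (a(D) = -2 - 3 = -5)
b(c) = c + c**2 (b(c) = (c**2 + 0) + c = c**2 + c = c + c**2)
57*(-228 + V(b(a(-2)))) = 57*(-228 - 5*(1 - 5)) = 57*(-228 - 5*(-4)) = 57*(-228 + 20) = 57*(-208) = -11856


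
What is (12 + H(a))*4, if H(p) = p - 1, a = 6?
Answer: 68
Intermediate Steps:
H(p) = -1 + p
(12 + H(a))*4 = (12 + (-1 + 6))*4 = (12 + 5)*4 = 17*4 = 68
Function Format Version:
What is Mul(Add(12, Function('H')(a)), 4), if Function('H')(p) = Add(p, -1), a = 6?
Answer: 68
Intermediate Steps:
Function('H')(p) = Add(-1, p)
Mul(Add(12, Function('H')(a)), 4) = Mul(Add(12, Add(-1, 6)), 4) = Mul(Add(12, 5), 4) = Mul(17, 4) = 68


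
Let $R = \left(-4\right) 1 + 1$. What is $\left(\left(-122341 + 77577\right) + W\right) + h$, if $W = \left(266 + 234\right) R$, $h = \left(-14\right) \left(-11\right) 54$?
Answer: $-37948$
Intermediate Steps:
$R = -3$ ($R = -4 + 1 = -3$)
$h = 8316$ ($h = 154 \cdot 54 = 8316$)
$W = -1500$ ($W = \left(266 + 234\right) \left(-3\right) = 500 \left(-3\right) = -1500$)
$\left(\left(-122341 + 77577\right) + W\right) + h = \left(\left(-122341 + 77577\right) - 1500\right) + 8316 = \left(-44764 - 1500\right) + 8316 = -46264 + 8316 = -37948$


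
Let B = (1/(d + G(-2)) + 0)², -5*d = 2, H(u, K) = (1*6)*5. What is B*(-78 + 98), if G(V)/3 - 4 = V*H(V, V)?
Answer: 125/177241 ≈ 0.00070525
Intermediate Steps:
H(u, K) = 30 (H(u, K) = 6*5 = 30)
G(V) = 12 + 90*V (G(V) = 12 + 3*(V*30) = 12 + 3*(30*V) = 12 + 90*V)
d = -⅖ (d = -⅕*2 = -⅖ ≈ -0.40000)
B = 25/708964 (B = (1/(-⅖ + (12 + 90*(-2))) + 0)² = (1/(-⅖ + (12 - 180)) + 0)² = (1/(-⅖ - 168) + 0)² = (1/(-842/5) + 0)² = (-5/842 + 0)² = (-5/842)² = 25/708964 ≈ 3.5263e-5)
B*(-78 + 98) = 25*(-78 + 98)/708964 = (25/708964)*20 = 125/177241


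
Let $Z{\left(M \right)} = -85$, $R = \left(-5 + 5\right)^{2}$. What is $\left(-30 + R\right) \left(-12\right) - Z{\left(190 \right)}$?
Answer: $445$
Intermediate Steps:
$R = 0$ ($R = 0^{2} = 0$)
$\left(-30 + R\right) \left(-12\right) - Z{\left(190 \right)} = \left(-30 + 0\right) \left(-12\right) - -85 = \left(-30\right) \left(-12\right) + 85 = 360 + 85 = 445$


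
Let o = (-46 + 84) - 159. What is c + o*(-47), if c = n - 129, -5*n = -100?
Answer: 5578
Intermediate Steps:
n = 20 (n = -⅕*(-100) = 20)
o = -121 (o = 38 - 159 = -121)
c = -109 (c = 20 - 129 = -109)
c + o*(-47) = -109 - 121*(-47) = -109 + 5687 = 5578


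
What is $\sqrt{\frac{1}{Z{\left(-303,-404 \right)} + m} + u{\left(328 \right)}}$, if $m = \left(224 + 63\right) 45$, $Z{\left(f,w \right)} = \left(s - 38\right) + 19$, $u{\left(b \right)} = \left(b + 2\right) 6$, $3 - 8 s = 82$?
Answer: $\frac{2 \sqrt{5260534457073}}{103089} \approx 44.497$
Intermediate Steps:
$s = - \frac{79}{8}$ ($s = \frac{3}{8} - \frac{41}{4} = - \frac{79}{8} \approx -9.875$)
$u{\left(b \right)} = 12 + 6 b$ ($u{\left(b \right)} = \left(2 + b\right) 6 = 12 + 6 b$)
$Z{\left(f,w \right)} = - \frac{231}{8}$ ($Z{\left(f,w \right)} = \left(- \frac{79}{8} - 38\right) + 19 = - \frac{383}{8} + 19 = - \frac{231}{8}$)
$m = 12915$ ($m = 287 \cdot 45 = 12915$)
$\sqrt{\frac{1}{Z{\left(-303,-404 \right)} + m} + u{\left(328 \right)}} = \sqrt{\frac{1}{- \frac{231}{8} + 12915} + \left(12 + 6 \cdot 328\right)} = \sqrt{\frac{1}{\frac{103089}{8}} + \left(12 + 1968\right)} = \sqrt{\frac{8}{103089} + 1980} = \sqrt{\frac{204116228}{103089}} = \frac{2 \sqrt{5260534457073}}{103089}$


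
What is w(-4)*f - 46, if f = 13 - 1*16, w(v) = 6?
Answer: -64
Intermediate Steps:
f = -3 (f = 13 - 16 = -3)
w(-4)*f - 46 = 6*(-3) - 46 = -18 - 46 = -64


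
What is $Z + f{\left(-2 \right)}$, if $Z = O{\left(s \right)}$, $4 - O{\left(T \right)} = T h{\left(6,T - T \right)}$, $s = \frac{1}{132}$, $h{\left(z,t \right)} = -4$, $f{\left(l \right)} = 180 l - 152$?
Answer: $- \frac{16763}{33} \approx -507.97$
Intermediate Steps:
$f{\left(l \right)} = -152 + 180 l$
$s = \frac{1}{132} \approx 0.0075758$
$O{\left(T \right)} = 4 + 4 T$ ($O{\left(T \right)} = 4 - T \left(-4\right) = 4 - - 4 T = 4 + 4 T$)
$Z = \frac{133}{33}$ ($Z = 4 + 4 \cdot \frac{1}{132} = 4 + \frac{1}{33} = \frac{133}{33} \approx 4.0303$)
$Z + f{\left(-2 \right)} = \frac{133}{33} + \left(-152 + 180 \left(-2\right)\right) = \frac{133}{33} - 512 = - \frac{16763}{33}$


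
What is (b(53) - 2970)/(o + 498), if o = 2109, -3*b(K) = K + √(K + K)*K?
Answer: -8963/7821 - 53*√106/7821 ≈ -1.2158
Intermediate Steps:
b(K) = -K/3 - √2*K^(3/2)/3 (b(K) = -(K + √(K + K)*K)/3 = -(K + √(2*K)*K)/3 = -(K + (√2*√K)*K)/3 = -(K + √2*K^(3/2))/3 = -K/3 - √2*K^(3/2)/3)
(b(53) - 2970)/(o + 498) = ((-⅓*53 - √2*53^(3/2)/3) - 2970)/(2109 + 498) = ((-53/3 - √2*53*√53/3) - 2970)/2607 = ((-53/3 - 53*√106/3) - 2970)*(1/2607) = (-8963/3 - 53*√106/3)*(1/2607) = -8963/7821 - 53*√106/7821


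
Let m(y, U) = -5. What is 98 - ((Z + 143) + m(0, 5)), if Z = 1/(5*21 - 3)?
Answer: -4081/102 ≈ -40.010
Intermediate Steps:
Z = 1/102 (Z = 1/(105 - 3) = 1/102 ≈ 0.0098039)
98 - ((Z + 143) + m(0, 5)) = 98 - ((1/102 + 143) - 5) = 98 - (14587/102 - 5) = 98 - 1*14077/102 = 98 - 14077/102 = -4081/102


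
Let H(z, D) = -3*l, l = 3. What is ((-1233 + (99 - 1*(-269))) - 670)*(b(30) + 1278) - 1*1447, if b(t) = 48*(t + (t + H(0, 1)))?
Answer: -5720857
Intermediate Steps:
H(z, D) = -9 (H(z, D) = -3*3 = -9)
b(t) = -432 + 96*t (b(t) = 48*(t + (t - 9)) = 48*(t + (-9 + t)) = 48*(-9 + 2*t) = -432 + 96*t)
((-1233 + (99 - 1*(-269))) - 670)*(b(30) + 1278) - 1*1447 = ((-1233 + (99 - 1*(-269))) - 670)*((-432 + 96*30) + 1278) - 1*1447 = ((-1233 + (99 + 269)) - 670)*((-432 + 2880) + 1278) - 1447 = ((-1233 + 368) - 670)*(2448 + 1278) - 1447 = (-865 - 670)*3726 - 1447 = -1535*3726 - 1447 = -5719410 - 1447 = -5720857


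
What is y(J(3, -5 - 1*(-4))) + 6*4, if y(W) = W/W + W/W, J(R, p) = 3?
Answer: 26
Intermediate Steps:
y(W) = 2 (y(W) = 1 + 1 = 2)
y(J(3, -5 - 1*(-4))) + 6*4 = 2 + 6*4 = 2 + 24 = 26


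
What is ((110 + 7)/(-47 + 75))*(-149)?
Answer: -17433/28 ≈ -622.61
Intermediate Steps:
((110 + 7)/(-47 + 75))*(-149) = (117/28)*(-149) = -17433/28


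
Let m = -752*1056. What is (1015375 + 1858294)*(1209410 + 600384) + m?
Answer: 5200748120074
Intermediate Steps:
m = -794112
(1015375 + 1858294)*(1209410 + 600384) + m = (1015375 + 1858294)*(1209410 + 600384) - 794112 = 2873669*1809794 - 794112 = 5200748914186 - 794112 = 5200748120074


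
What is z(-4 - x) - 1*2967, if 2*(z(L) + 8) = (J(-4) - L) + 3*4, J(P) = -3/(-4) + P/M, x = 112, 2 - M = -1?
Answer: -69871/24 ≈ -2911.3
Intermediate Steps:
M = 3 (M = 2 - 1*(-1) = 2 + 1 = 3)
J(P) = ¾ + P/3 (J(P) = -3/(-4) + P/3 = -3*(-¼) + P*(⅓) = ¾ + P/3)
z(L) = -55/24 - L/2 (z(L) = -8 + (((¾ + (⅓)*(-4)) - L) + 3*4)/2 = -8 + (((¾ - 4/3) - L) + 12)/2 = -8 + ((-7/12 - L) + 12)/2 = -8 + (137/12 - L)/2 = -8 + (137/24 - L/2) = -55/24 - L/2)
z(-4 - x) - 1*2967 = (-55/24 - (-4 - 1*112)/2) - 1*2967 = (-55/24 - (-4 - 112)/2) - 2967 = (-55/24 - ½*(-116)) - 2967 = (-55/24 + 58) - 2967 = 1337/24 - 2967 = -69871/24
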